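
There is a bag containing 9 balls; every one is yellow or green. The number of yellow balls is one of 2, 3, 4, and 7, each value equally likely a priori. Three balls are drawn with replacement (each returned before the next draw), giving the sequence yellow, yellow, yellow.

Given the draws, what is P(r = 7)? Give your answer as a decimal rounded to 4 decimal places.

0.7760

The likelihood of the observed sequence under each hypothesis: P(data | r = 2) = (2/9)(2/9)(2/9) = 0.010974; P(data | r = 3) = (3/9)(3/9)(3/9) = 0.037037; P(data | r = 4) = (4/9)(4/9)(4/9) = 0.087791; P(data | r = 7) = (7/9)(7/9)(7/9) = 0.47051.
Weighting by the prior gives 1/4 · 0.010974 = 0.0027435, 1/4 · 0.037037 = 0.0092593, 1/4 · 0.087791 = 0.021948, 1/4 · 0.47051 = 0.11763; with total 0.15158.
Therefore the posterior P(r = 7 | data) = (0.11763) / (0.15158) = 0.77602.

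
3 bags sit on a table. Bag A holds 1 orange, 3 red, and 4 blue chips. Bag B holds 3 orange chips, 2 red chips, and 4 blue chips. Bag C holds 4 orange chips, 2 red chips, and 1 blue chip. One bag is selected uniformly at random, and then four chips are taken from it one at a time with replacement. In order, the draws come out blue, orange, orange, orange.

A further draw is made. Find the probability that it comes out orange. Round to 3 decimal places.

For each hypothesis, P(data | H) works out to: P(data | bag A) = (4/8)(1/8)(1/8)(1/8) = 0.00097656; P(data | bag B) = (4/9)(3/9)(3/9)(3/9) = 0.016461; P(data | bag C) = (1/7)(4/7)(4/7)(4/7) = 0.026656.
Multiplying each by its prior: 1/3 · 0.00097656 = 0.00032552, 1/3 · 0.016461 = 0.005487, 1/3 · 0.026656 = 0.0088852; these sum to 0.014698.
Dividing through by the total gives posterior P(bag A | data) = 0.022148, P(bag B | data) = 0.37332, P(bag C | data) = 0.60453.
So P(orange next | data) = Σ P(orange next | H) P(H | data) = (1/8)(0.022148) + (1/3)(0.37332) + (4/7)(0.60453) = 0.47265.

0.473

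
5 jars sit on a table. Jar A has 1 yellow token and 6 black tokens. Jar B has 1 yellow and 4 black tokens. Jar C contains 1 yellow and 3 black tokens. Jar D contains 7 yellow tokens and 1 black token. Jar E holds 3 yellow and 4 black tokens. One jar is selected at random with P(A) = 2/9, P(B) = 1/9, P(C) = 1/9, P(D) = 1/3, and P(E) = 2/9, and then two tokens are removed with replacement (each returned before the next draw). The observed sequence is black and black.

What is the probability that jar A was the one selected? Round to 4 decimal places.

Under each hypothesis, the probability of the observed sequence is: P(data | jar A) = (6/7)(6/7) = 0.73469; P(data | jar B) = (4/5)(4/5) = 0.64; P(data | jar C) = (3/4)(3/4) = 0.5625; P(data | jar D) = (1/8)(1/8) = 0.015625; P(data | jar E) = (4/7)(4/7) = 0.32653.
The prior-weighted likelihoods are 2/9 · 0.73469 = 0.16327, 1/9 · 0.64 = 0.071111, 1/9 · 0.5625 = 0.0625, 1/3 · 0.015625 = 0.0052083, 2/9 · 0.32653 = 0.072562; these sum to 0.37465.
So P(jar A | data) = (0.16327) / (0.37465) = 0.43578.

0.4358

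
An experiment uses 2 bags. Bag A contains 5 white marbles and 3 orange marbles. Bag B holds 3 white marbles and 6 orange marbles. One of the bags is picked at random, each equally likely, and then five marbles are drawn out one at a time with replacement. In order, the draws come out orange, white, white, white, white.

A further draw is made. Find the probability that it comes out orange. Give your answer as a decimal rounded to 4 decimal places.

Compute the likelihood of the observed sequence for each case: P(data | bag A) = (3/8)(5/8)(5/8)(5/8)(5/8) = 0.05722; P(data | bag B) = (6/9)(3/9)(3/9)(3/9)(3/9) = 0.0082305.
The prior-weighted likelihoods are 1/2 · 0.05722 = 0.02861, 1/2 · 0.0082305 = 0.0041152; these sum to 0.032725.
The posterior is then P(bag A | data) = 0.87425, P(bag B | data) = 0.12575.
The predictive probability is P(orange next | data) = (3/8)(0.87425) + (2/3)(0.12575) = 0.41168.

0.4117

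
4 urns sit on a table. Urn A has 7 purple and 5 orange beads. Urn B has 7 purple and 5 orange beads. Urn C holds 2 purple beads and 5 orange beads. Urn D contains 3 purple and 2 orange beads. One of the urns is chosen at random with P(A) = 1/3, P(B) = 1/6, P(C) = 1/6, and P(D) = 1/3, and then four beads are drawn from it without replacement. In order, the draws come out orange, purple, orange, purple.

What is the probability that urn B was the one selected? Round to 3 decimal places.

For each hypothesis, P(data | H) works out to: P(data | urn A) = (5/12)(7/11)(4/10)(6/9) = 7/99; P(data | urn B) = (5/12)(7/11)(4/10)(6/9) = 7/99; P(data | urn C) = (5/7)(2/6)(4/5)(1/4) = 1/21; P(data | urn D) = (2/5)(3/4)(1/3)(2/2) = 1/10.
The prior-weighted likelihoods are 1/3 · 7/99 = 7/297, 1/6 · 7/99 = 7/594, 1/6 · 1/21 = 1/126, 1/3 · 1/10 = 1/30; these sum to 59/770.
So P(urn B | data) = (7/594) / (59/770) = 245/1593.

0.154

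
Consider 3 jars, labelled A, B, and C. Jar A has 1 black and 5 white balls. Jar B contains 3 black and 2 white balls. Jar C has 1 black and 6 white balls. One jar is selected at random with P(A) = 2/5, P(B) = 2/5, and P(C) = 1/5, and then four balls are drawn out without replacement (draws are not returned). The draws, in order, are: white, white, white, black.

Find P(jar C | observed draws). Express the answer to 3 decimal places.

Compute the likelihood of the observed sequence for each case: P(data | jar A) = (5/6)(4/5)(3/4)(1/3) = 1/6; P(data | jar B) = (2/5)(1/4)(0/3) = 0; P(data | jar C) = (6/7)(5/6)(4/5)(1/4) = 1/7.
The prior-weighted likelihoods are 2/5 · 1/6 = 1/15, 2/5 · 0 = 0, 1/5 · 1/7 = 1/35; these sum to 2/21.
Therefore the posterior P(jar C | data) = (1/35) / (2/21) = 3/10.

0.300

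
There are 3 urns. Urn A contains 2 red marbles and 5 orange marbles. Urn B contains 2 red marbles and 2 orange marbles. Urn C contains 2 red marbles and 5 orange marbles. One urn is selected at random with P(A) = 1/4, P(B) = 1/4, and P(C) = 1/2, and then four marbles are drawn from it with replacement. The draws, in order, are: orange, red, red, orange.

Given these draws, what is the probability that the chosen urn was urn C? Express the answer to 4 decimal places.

For each hypothesis, P(data | H) works out to: P(data | urn A) = (5/7)(2/7)(2/7)(5/7) = 0.041649; P(data | urn B) = (2/4)(2/4)(2/4)(2/4) = 0.0625; P(data | urn C) = (5/7)(2/7)(2/7)(5/7) = 0.041649.
Multiplying each by its prior: 1/4 · 0.041649 = 0.010412, 1/4 · 0.0625 = 0.015625, 1/2 · 0.041649 = 0.020825; these sum to 0.046862.
So P(urn C | data) = (0.020825) / (0.046862) = 0.44438.

0.4444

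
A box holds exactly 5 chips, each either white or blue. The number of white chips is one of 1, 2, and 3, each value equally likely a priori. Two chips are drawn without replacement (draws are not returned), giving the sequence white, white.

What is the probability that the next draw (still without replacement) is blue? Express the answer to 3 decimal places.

0.750

Under each hypothesis, the probability of the observed sequence is: P(data | r = 1) = (1/5)(0/4) = 0; P(data | r = 2) = (2/5)(1/4) = 1/10; P(data | r = 3) = (3/5)(2/4) = 3/10.
Multiplying each by its prior: 1/3 · 0 = 0, 1/3 · 1/10 = 1/30, 1/3 · 3/10 = 1/10; these sum to 2/15.
The posterior is then P(r = 1 | data) = 0, P(r = 2 | data) = 1/4, P(r = 3 | data) = 3/4.
So P(blue next | data) = Σ P(blue next | H) P(H | data) = (1)(1/4) + (2/3)(3/4) = 3/4.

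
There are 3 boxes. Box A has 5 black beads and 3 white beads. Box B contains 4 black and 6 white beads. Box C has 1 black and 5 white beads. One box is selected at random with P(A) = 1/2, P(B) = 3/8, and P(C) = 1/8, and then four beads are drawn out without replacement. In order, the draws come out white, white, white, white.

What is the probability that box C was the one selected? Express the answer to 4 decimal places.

The likelihood of the observed sequence under each hypothesis: P(data | box A) = (3/8)(2/7)(1/6)(0/5) = 0; P(data | box B) = (6/10)(5/9)(4/8)(3/7) = 1/14; P(data | box C) = (5/6)(4/5)(3/4)(2/3) = 1/3.
The prior-weighted likelihoods are 1/2 · 0 = 0, 3/8 · 1/14 = 3/112, 1/8 · 1/3 = 1/24; summing to 23/336.
So P(box C | data) = (1/24) / (23/336) = 14/23.

0.6087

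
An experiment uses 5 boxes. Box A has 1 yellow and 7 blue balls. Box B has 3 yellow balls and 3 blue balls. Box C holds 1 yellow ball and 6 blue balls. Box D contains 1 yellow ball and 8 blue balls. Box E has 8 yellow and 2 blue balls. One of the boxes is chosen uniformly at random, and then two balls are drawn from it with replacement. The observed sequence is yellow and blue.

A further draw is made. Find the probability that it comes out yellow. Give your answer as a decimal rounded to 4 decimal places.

0.3985

Compute the likelihood of the observed sequence for each case: P(data | box A) = (1/8)(7/8) = 0.10938; P(data | box B) = (3/6)(3/6) = 0.25; P(data | box C) = (1/7)(6/7) = 0.12245; P(data | box D) = (1/9)(8/9) = 0.098765; P(data | box E) = (8/10)(2/10) = 0.16.
The prior-weighted likelihoods are 1/5 · 0.10938 = 0.021875, 1/5 · 0.25 = 0.05, 1/5 · 0.12245 = 0.02449, 1/5 · 0.098765 = 0.019753, 1/5 · 0.16 = 0.032; summing to 0.14812.
The posterior is then P(box A | data) = 0.14769, P(box B | data) = 0.33757, P(box C | data) = 0.16534, P(box D | data) = 0.13336, P(box E | data) = 0.21604.
So P(yellow next | data) = Σ P(yellow next | H) P(H | data) = (1/8)(0.14769) + (1/2)(0.33757) + (1/7)(0.16534) + (1/9)(0.13336) + (4/5)(0.21604) = 0.39852.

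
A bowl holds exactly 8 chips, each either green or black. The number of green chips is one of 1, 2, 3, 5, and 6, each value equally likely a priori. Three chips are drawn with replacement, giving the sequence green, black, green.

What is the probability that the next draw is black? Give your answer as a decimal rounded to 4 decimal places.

0.4411

For each hypothesis, P(data | H) works out to: P(data | r = 1) = (1/8)(7/8)(1/8) = 0.013672; P(data | r = 2) = (2/8)(6/8)(2/8) = 0.046875; P(data | r = 3) = (3/8)(5/8)(3/8) = 0.087891; P(data | r = 5) = (5/8)(3/8)(5/8) = 0.14648; P(data | r = 6) = (6/8)(2/8)(6/8) = 0.14062.
The prior-weighted likelihoods are 1/5 · 0.013672 = 0.0027344, 1/5 · 0.046875 = 0.009375, 1/5 · 0.087891 = 0.017578, 1/5 · 0.14648 = 0.029297, 1/5 · 0.14062 = 0.028125; these sum to 0.087109.
The posterior is then P(r = 1 | data) = 0.03139, P(r = 2 | data) = 0.10762, P(r = 3 | data) = 0.20179, P(r = 5 | data) = 0.33632, P(r = 6 | data) = 0.32287.
Averaging over the posterior, P(black next | data) = (7/8)(0.03139) + (3/4)(0.10762) + (5/8)(0.20179) + (3/8)(0.33632) + (1/4)(0.32287) = 0.44114.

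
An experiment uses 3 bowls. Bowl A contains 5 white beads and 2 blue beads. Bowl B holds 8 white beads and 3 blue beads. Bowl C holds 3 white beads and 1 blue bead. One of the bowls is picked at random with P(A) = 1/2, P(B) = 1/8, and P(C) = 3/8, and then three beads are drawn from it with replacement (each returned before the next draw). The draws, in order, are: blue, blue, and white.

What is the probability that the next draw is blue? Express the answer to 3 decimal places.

The likelihood of the observed sequence under each hypothesis: P(data | bowl A) = (2/7)(2/7)(5/7) = 0.058309; P(data | bowl B) = (3/11)(3/11)(8/11) = 0.054095; P(data | bowl C) = (1/4)(1/4)(3/4) = 0.046875.
Weighting by the prior gives 1/2 · 0.058309 = 0.029155, 1/8 · 0.054095 = 0.0067618, 3/8 · 0.046875 = 0.017578; these sum to 0.053494.
Normalising, the posterior is P(bowl A | data) = 0.545, P(bowl B | data) = 0.1264, P(bowl C | data) = 0.3286.
So P(blue next | data) = Σ P(blue next | H) P(H | data) = (2/7)(0.545) + (3/11)(0.1264) + (1/4)(0.3286) = 0.27234.

0.272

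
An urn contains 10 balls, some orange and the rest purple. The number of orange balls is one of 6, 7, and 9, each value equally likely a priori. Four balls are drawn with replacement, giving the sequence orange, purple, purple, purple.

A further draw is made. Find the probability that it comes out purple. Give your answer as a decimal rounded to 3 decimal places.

The likelihood of the observed sequence under each hypothesis: P(data | r = 6) = (6/10)(4/10)(4/10)(4/10) = 0.0384; P(data | r = 7) = (7/10)(3/10)(3/10)(3/10) = 0.0189; P(data | r = 9) = (9/10)(1/10)(1/10)(1/10) = 0.0009.
Multiplying each by its prior: 1/3 · 0.0384 = 0.0128, 1/3 · 0.0189 = 0.0063, 1/3 · 0.0009 = 0.0003; with total 0.0194.
Normalising, the posterior is P(r = 6 | data) = 0.65979, P(r = 7 | data) = 0.32474, P(r = 9 | data) = 0.015464.
So P(purple next | data) = Σ P(purple next | H) P(H | data) = (2/5)(0.65979) + (3/10)(0.32474) + (1/10)(0.015464) = 0.36289.

0.363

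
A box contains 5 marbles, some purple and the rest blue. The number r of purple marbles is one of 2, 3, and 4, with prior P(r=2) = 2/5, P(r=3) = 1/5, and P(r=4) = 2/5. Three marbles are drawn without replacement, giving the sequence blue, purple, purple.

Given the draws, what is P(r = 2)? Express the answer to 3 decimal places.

The likelihood of the observed sequence under each hypothesis: P(data | r = 2) = (3/5)(2/4)(1/3) = 1/10; P(data | r = 3) = (2/5)(3/4)(2/3) = 1/5; P(data | r = 4) = (1/5)(4/4)(3/3) = 1/5.
The prior-weighted likelihoods are 2/5 · 1/10 = 1/25, 1/5 · 1/5 = 1/25, 2/5 · 1/5 = 2/25; these sum to 4/25.
Therefore the posterior P(r = 2 | data) = (1/25) / (4/25) = 1/4.

0.250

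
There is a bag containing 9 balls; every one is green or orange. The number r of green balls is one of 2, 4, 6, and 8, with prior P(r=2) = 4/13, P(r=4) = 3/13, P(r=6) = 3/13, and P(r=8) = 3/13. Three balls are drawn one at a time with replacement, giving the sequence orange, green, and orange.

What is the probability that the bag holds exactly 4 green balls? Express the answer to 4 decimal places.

Compute the likelihood of the observed sequence for each case: P(data | r = 2) = (7/9)(2/9)(7/9) = 0.13443; P(data | r = 4) = (5/9)(4/9)(5/9) = 0.13717; P(data | r = 6) = (3/9)(6/9)(3/9) = 0.074074; P(data | r = 8) = (1/9)(8/9)(1/9) = 0.010974.
Weighting by the prior gives 4/13 · 0.13443 = 0.041363, 3/13 · 0.13717 = 0.031656, 3/13 · 0.074074 = 0.017094, 3/13 · 0.010974 = 0.0025324; with total 0.092645.
Therefore the posterior P(r = 4 | data) = (0.031656) / (0.092645) = 0.34169.

0.3417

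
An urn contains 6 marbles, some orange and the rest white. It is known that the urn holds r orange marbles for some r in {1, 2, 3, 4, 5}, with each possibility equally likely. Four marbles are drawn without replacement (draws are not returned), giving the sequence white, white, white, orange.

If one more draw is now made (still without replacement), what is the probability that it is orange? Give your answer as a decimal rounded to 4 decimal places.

0.3333

Under each hypothesis, the probability of the observed sequence is: P(data | r = 1) = (5/6)(4/5)(3/4)(1/3) = 1/6; P(data | r = 2) = (4/6)(3/5)(2/4)(2/3) = 2/15; P(data | r = 3) = (3/6)(2/5)(1/4)(3/3) = 1/20; P(data | r = 4) = (2/6)(1/5)(0/4) = 0; P(data | r = 5) = (1/6)(0/5) = 0.
Multiplying each by its prior: 1/5 · 1/6 = 1/30, 1/5 · 2/15 = 2/75, 1/5 · 1/20 = 1/100, 1/5 · 0 = 0, 1/5 · 0 = 0; these sum to 7/100.
Dividing through by the total gives posterior P(r = 1 | data) = 10/21, P(r = 2 | data) = 8/21, P(r = 3 | data) = 1/7, P(r = 4 | data) = 0, P(r = 5 | data) = 0.
Averaging over the posterior, P(orange next | data) = (0)(10/21) + (1/2)(8/21) + (1)(1/7) = 1/3.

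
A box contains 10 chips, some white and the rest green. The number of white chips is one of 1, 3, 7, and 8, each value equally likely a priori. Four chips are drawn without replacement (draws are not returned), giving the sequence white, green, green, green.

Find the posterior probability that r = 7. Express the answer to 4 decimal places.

0.0357

For each hypothesis, P(data | H) works out to: P(data | r = 1) = (1/10)(9/9)(8/8)(7/7) = 1/10; P(data | r = 3) = (3/10)(7/9)(6/8)(5/7) = 1/8; P(data | r = 7) = (7/10)(3/9)(2/8)(1/7) = 1/120; P(data | r = 8) = (8/10)(2/9)(1/8)(0/7) = 0.
Weighting by the prior gives 1/4 · 1/10 = 1/40, 1/4 · 1/8 = 1/32, 1/4 · 1/120 = 1/480, 1/4 · 0 = 0; with total 7/120.
Therefore the posterior P(r = 7 | data) = (1/480) / (7/120) = 1/28.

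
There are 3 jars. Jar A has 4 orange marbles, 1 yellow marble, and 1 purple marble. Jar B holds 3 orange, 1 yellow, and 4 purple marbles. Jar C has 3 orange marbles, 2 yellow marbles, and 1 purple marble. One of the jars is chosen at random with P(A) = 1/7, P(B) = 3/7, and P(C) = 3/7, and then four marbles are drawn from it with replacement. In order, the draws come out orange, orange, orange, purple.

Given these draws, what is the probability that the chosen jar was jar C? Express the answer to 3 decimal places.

The likelihood of the observed sequence under each hypothesis: P(data | jar A) = (4/6)(4/6)(4/6)(1/6) = 0.049383; P(data | jar B) = (3/8)(3/8)(3/8)(4/8) = 0.026367; P(data | jar C) = (3/6)(3/6)(3/6)(1/6) = 0.020833.
The prior-weighted likelihoods are 1/7 · 0.049383 = 0.0070547, 3/7 · 0.026367 = 0.0113, 3/7 · 0.020833 = 0.0089286; these sum to 0.027283.
Therefore the posterior P(jar C | data) = (0.0089286) / (0.027283) = 0.32725.

0.327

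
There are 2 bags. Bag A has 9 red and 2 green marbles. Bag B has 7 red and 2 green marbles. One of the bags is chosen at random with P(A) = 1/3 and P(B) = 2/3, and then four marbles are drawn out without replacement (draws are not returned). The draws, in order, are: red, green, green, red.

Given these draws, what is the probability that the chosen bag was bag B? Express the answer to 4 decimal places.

0.7534

Under each hypothesis, the probability of the observed sequence is: P(data | bag A) = (9/11)(2/10)(1/9)(8/8) = 0.018182; P(data | bag B) = (7/9)(2/8)(1/7)(6/6) = 0.027778.
The prior-weighted likelihoods are 1/3 · 0.018182 = 0.0060606, 2/3 · 0.027778 = 0.018519; with total 0.024579.
By Bayes' rule, P(bag B | data) = (0.018519) / (0.024579) = 0.75342.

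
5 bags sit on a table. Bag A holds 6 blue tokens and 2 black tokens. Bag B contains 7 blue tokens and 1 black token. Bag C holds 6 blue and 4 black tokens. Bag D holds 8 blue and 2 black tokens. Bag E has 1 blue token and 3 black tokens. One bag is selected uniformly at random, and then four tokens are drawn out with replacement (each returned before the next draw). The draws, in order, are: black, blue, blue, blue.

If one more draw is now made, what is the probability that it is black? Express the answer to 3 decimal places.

0.258

The likelihood of the observed sequence under each hypothesis: P(data | bag A) = (2/8)(6/8)(6/8)(6/8) = 0.10547; P(data | bag B) = (1/8)(7/8)(7/8)(7/8) = 0.08374; P(data | bag C) = (4/10)(6/10)(6/10)(6/10) = 0.0864; P(data | bag D) = (2/10)(8/10)(8/10)(8/10) = 0.1024; P(data | bag E) = (3/4)(1/4)(1/4)(1/4) = 0.011719.
Weighting by the prior gives 1/5 · 0.10547 = 0.021094, 1/5 · 0.08374 = 0.016748, 1/5 · 0.0864 = 0.01728, 1/5 · 0.1024 = 0.02048, 1/5 · 0.011719 = 0.0023437; with total 0.077946.
Dividing through by the total gives posterior P(bag A | data) = 0.27062, P(bag B | data) = 0.21487, P(bag C | data) = 0.22169, P(bag D | data) = 0.26275, P(bag E | data) = 0.030069.
Averaging over the posterior, P(black next | data) = (1/4)(0.27062) + (1/8)(0.21487) + (2/5)(0.22169) + (1/5)(0.26275) + (3/4)(0.030069) = 0.25829.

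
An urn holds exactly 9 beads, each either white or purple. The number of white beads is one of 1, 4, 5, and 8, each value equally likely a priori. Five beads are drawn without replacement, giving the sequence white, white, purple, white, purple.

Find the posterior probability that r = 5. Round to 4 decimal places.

0.6000

Compute the likelihood of the observed sequence for each case: P(data | r = 1) = (1/9)(0/8) = 0; P(data | r = 4) = (4/9)(3/8)(5/7)(2/6)(4/5) = 2/63; P(data | r = 5) = (5/9)(4/8)(4/7)(3/6)(3/5) = 1/21; P(data | r = 8) = (8/9)(7/8)(1/7)(6/6)(0/5) = 0.
Multiplying each by its prior: 1/4 · 0 = 0, 1/4 · 2/63 = 1/126, 1/4 · 1/21 = 1/84, 1/4 · 0 = 0; with total 5/252.
Therefore the posterior P(r = 5 | data) = (1/84) / (5/252) = 3/5.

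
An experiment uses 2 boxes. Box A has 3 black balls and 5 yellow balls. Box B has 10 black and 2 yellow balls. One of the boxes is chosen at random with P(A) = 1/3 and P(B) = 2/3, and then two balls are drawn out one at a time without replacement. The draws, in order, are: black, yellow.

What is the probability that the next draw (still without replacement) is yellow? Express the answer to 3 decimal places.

0.366

Compute the likelihood of the observed sequence for each case: P(data | box A) = (3/8)(5/7) = 0.26786; P(data | box B) = (10/12)(2/11) = 0.15152.
The prior-weighted likelihoods are 1/3 · 0.26786 = 0.089286, 2/3 · 0.15152 = 0.10101; with total 0.1903.
Normalising, the posterior is P(box A | data) = 0.46919, P(box B | data) = 0.53081.
So P(yellow next | data) = Σ P(yellow next | H) P(H | data) = (2/3)(0.46919) + (1/10)(0.53081) = 0.36588.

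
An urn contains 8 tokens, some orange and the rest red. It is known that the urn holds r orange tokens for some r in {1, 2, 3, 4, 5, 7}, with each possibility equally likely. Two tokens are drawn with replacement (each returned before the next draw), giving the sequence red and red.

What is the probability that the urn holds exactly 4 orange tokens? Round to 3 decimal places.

Compute the likelihood of the observed sequence for each case: P(data | r = 1) = (7/8)(7/8) = 49/64; P(data | r = 2) = (6/8)(6/8) = 9/16; P(data | r = 3) = (5/8)(5/8) = 25/64; P(data | r = 4) = (4/8)(4/8) = 1/4; P(data | r = 5) = (3/8)(3/8) = 9/64; P(data | r = 7) = (1/8)(1/8) = 1/64.
The prior-weighted likelihoods are 1/6 · 49/64 = 49/384, 1/6 · 9/16 = 3/32, 1/6 · 25/64 = 25/384, 1/6 · 1/4 = 1/24, 1/6 · 9/64 = 3/128, 1/6 · 1/64 = 1/384; summing to 17/48.
So P(r = 4 | data) = (1/24) / (17/48) = 2/17.

0.118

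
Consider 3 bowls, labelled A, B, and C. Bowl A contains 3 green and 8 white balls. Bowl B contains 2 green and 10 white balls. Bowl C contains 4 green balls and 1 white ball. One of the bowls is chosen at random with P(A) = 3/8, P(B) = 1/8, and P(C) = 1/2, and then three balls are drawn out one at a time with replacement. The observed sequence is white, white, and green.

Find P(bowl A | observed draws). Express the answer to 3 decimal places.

0.640

Compute the likelihood of the observed sequence for each case: P(data | bowl A) = (8/11)(8/11)(3/11) = 0.14425; P(data | bowl B) = (10/12)(10/12)(2/12) = 0.11574; P(data | bowl C) = (1/5)(1/5)(4/5) = 0.032.
Weighting by the prior gives 3/8 · 0.14425 = 0.054095, 1/8 · 0.11574 = 0.014468, 1/2 · 0.032 = 0.016; these sum to 0.084562.
By Bayes' rule, P(bowl A | data) = (0.054095) / (0.084562) = 0.6397.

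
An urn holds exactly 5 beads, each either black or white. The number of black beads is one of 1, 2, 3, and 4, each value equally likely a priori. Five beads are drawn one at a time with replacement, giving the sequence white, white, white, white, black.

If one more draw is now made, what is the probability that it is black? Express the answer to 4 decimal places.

The likelihood of the observed sequence under each hypothesis: P(data | r = 1) = (4/5)(4/5)(4/5)(4/5)(1/5) = 0.08192; P(data | r = 2) = (3/5)(3/5)(3/5)(3/5)(2/5) = 0.05184; P(data | r = 3) = (2/5)(2/5)(2/5)(2/5)(3/5) = 0.01536; P(data | r = 4) = (1/5)(1/5)(1/5)(1/5)(4/5) = 0.00128.
Weighting by the prior gives 1/4 · 0.08192 = 0.02048, 1/4 · 0.05184 = 0.01296, 1/4 · 0.01536 = 0.00384, 1/4 · 0.00128 = 0.00032; summing to 0.0376.
Normalising, the posterior is P(r = 1 | data) = 0.54468, P(r = 2 | data) = 0.34468, P(r = 3 | data) = 0.10213, P(r = 4 | data) = 0.0085106.
The predictive probability is P(black next | data) = (1/5)(0.54468) + (2/5)(0.34468) + (3/5)(0.10213) + (4/5)(0.0085106) = 0.31489.

0.3149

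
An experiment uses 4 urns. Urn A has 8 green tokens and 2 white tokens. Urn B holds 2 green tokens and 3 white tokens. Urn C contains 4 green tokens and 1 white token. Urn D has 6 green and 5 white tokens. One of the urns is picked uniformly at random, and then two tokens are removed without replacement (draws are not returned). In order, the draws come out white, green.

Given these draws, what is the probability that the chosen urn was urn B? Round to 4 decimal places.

Under each hypothesis, the probability of the observed sequence is: P(data | urn A) = (2/10)(8/9) = 0.17778; P(data | urn B) = (3/5)(2/4) = 0.3; P(data | urn C) = (1/5)(4/4) = 0.2; P(data | urn D) = (5/11)(6/10) = 0.27273.
Multiplying each by its prior: 1/4 · 0.17778 = 0.044444, 1/4 · 0.3 = 0.075, 1/4 · 0.2 = 0.05, 1/4 · 0.27273 = 0.068182; summing to 0.23763.
Therefore the posterior P(urn B | data) = (0.075) / (0.23763) = 0.31562.

0.3156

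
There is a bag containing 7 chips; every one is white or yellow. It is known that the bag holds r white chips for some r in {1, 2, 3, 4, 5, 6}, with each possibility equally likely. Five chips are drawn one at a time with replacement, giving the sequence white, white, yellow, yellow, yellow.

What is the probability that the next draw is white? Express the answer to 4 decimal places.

0.4292

Under each hypothesis, the probability of the observed sequence is: P(data | r = 1) = (1/7)(1/7)(6/7)(6/7)(6/7) = 0.012852; P(data | r = 2) = (2/7)(2/7)(5/7)(5/7)(5/7) = 0.02975; P(data | r = 3) = (3/7)(3/7)(4/7)(4/7)(4/7) = 0.034271; P(data | r = 4) = (4/7)(4/7)(3/7)(3/7)(3/7) = 0.025704; P(data | r = 5) = (5/7)(5/7)(2/7)(2/7)(2/7) = 0.0119; P(data | r = 6) = (6/7)(6/7)(1/7)(1/7)(1/7) = 0.002142.
Weighting by the prior gives 1/6 · 0.012852 = 0.002142, 1/6 · 0.02975 = 0.0049583, 1/6 · 0.034271 = 0.0057119, 1/6 · 0.025704 = 0.0042839, 1/6 · 0.0119 = 0.0019833, 1/6 · 0.002142 = 0.00035699; these sum to 0.019436.
The posterior is then P(r = 1 | data) = 0.1102, P(r = 2 | data) = 0.2551, P(r = 3 | data) = 0.29388, P(r = 4 | data) = 0.22041, P(r = 5 | data) = 0.10204, P(r = 6 | data) = 0.018367.
So P(white next | data) = Σ P(white next | H) P(H | data) = (1/7)(0.1102) + (2/7)(0.2551) + (3/7)(0.29388) + (4/7)(0.22041) + (5/7)(0.10204) + (6/7)(0.018367) = 0.42915.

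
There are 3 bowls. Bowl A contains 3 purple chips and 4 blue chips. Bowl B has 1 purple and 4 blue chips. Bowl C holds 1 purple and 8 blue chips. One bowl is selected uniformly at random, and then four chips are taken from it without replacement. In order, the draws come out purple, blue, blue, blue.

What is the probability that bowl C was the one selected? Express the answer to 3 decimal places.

0.280

Under each hypothesis, the probability of the observed sequence is: P(data | bowl A) = (3/7)(4/6)(3/5)(2/4) = 3/35; P(data | bowl B) = (1/5)(4/4)(3/3)(2/2) = 1/5; P(data | bowl C) = (1/9)(8/8)(7/7)(6/6) = 1/9.
Weighting by the prior gives 1/3 · 3/35 = 1/35, 1/3 · 1/5 = 1/15, 1/3 · 1/9 = 1/27; with total 25/189.
Hence P(bowl C | data) = (1/27) / (25/189) = 7/25.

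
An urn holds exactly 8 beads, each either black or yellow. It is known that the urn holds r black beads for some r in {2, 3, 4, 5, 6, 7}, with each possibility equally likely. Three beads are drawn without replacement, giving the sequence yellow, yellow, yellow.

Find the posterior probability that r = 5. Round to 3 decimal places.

0.029

For each hypothesis, P(data | H) works out to: P(data | r = 2) = (6/8)(5/7)(4/6) = 5/14; P(data | r = 3) = (5/8)(4/7)(3/6) = 5/28; P(data | r = 4) = (4/8)(3/7)(2/6) = 1/14; P(data | r = 5) = (3/8)(2/7)(1/6) = 1/56; P(data | r = 6) = (2/8)(1/7)(0/6) = 0; P(data | r = 7) = (1/8)(0/7) = 0.
Multiplying each by its prior: 1/6 · 5/14 = 5/84, 1/6 · 5/28 = 5/168, 1/6 · 1/14 = 1/84, 1/6 · 1/56 = 1/336, 1/6 · 0 = 0, 1/6 · 0 = 0; with total 5/48.
Hence P(r = 5 | data) = (1/336) / (5/48) = 1/35.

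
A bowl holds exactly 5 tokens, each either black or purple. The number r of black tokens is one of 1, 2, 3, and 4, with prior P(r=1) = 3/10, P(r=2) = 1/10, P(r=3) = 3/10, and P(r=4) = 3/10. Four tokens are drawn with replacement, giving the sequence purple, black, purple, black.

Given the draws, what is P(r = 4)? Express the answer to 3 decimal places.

0.200

The likelihood of the observed sequence under each hypothesis: P(data | r = 1) = (4/5)(1/5)(4/5)(1/5) = 0.0256; P(data | r = 2) = (3/5)(2/5)(3/5)(2/5) = 0.0576; P(data | r = 3) = (2/5)(3/5)(2/5)(3/5) = 0.0576; P(data | r = 4) = (1/5)(4/5)(1/5)(4/5) = 0.0256.
The prior-weighted likelihoods are 3/10 · 0.0256 = 0.00768, 1/10 · 0.0576 = 0.00576, 3/10 · 0.0576 = 0.01728, 3/10 · 0.0256 = 0.00768; with total 0.0384.
Therefore the posterior P(r = 4 | data) = (0.00768) / (0.0384) = 0.2.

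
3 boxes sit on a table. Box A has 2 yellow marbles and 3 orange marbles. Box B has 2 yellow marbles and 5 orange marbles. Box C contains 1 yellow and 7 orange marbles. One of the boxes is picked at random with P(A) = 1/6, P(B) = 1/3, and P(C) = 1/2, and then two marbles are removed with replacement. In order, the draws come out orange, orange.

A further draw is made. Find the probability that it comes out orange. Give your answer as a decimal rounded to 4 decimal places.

For each hypothesis, P(data | H) works out to: P(data | box A) = (3/5)(3/5) = 0.36; P(data | box B) = (5/7)(5/7) = 0.5102; P(data | box C) = (7/8)(7/8) = 0.76562.
Weighting by the prior gives 1/6 · 0.36 = 0.06, 1/3 · 0.5102 = 0.17007, 1/2 · 0.76562 = 0.38281; with total 0.61288.
The posterior is then P(box A | data) = 0.097898, P(box B | data) = 0.27749, P(box C | data) = 0.62461.
The predictive probability is P(orange next | data) = (3/5)(0.097898) + (5/7)(0.27749) + (7/8)(0.62461) = 0.80348.

0.8035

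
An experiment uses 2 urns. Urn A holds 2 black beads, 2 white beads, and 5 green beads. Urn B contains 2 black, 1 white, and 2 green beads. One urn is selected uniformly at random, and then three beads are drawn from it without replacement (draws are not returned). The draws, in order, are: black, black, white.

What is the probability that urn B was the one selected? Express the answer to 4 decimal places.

For each hypothesis, P(data | H) works out to: P(data | urn A) = (2/9)(1/8)(2/7) = 1/126; P(data | urn B) = (2/5)(1/4)(1/3) = 1/30.
The prior-weighted likelihoods are 1/2 · 1/126 = 1/252, 1/2 · 1/30 = 1/60; these sum to 13/630.
Hence P(urn B | data) = (1/60) / (13/630) = 21/26.

0.8077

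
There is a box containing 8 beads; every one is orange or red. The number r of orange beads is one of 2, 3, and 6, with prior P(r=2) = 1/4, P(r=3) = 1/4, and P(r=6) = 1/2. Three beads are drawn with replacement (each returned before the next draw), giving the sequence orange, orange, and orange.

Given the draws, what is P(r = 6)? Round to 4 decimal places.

Compute the likelihood of the observed sequence for each case: P(data | r = 2) = (2/8)(2/8)(2/8) = 0.015625; P(data | r = 3) = (3/8)(3/8)(3/8) = 0.052734; P(data | r = 6) = (6/8)(6/8)(6/8) = 0.42188.
Weighting by the prior gives 1/4 · 0.015625 = 0.0039062, 1/4 · 0.052734 = 0.013184, 1/2 · 0.42188 = 0.21094; with total 0.22803.
Therefore the posterior P(r = 6 | data) = (0.21094) / (0.22803) = 0.92505.

0.9251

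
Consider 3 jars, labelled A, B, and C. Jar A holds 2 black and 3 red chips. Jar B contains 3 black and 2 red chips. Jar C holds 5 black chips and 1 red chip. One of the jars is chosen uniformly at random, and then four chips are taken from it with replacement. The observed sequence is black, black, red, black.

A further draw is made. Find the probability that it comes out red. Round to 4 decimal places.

The likelihood of the observed sequence under each hypothesis: P(data | jar A) = (2/5)(2/5)(3/5)(2/5) = 0.0384; P(data | jar B) = (3/5)(3/5)(2/5)(3/5) = 0.0864; P(data | jar C) = (5/6)(5/6)(1/6)(5/6) = 0.096451.
Weighting by the prior gives 1/3 · 0.0384 = 0.0128, 1/3 · 0.0864 = 0.0288, 1/3 · 0.096451 = 0.03215; these sum to 0.07375.
Dividing through by the total gives posterior P(jar A | data) = 0.17356, P(jar B | data) = 0.39051, P(jar C | data) = 0.43593.
So P(red next | data) = Σ P(red next | H) P(H | data) = (3/5)(0.17356) + (2/5)(0.39051) + (1/6)(0.43593) = 0.33299.

0.3330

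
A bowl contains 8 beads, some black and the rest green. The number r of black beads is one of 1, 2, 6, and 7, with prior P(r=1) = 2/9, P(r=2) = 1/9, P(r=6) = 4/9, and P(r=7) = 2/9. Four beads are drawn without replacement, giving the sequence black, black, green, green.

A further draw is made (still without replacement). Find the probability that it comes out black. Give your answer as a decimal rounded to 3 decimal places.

Compute the likelihood of the observed sequence for each case: P(data | r = 1) = (1/8)(0/7) = 0; P(data | r = 2) = (2/8)(1/7)(6/6)(5/5) = 1/28; P(data | r = 6) = (6/8)(5/7)(2/6)(1/5) = 1/28; P(data | r = 7) = (7/8)(6/7)(1/6)(0/5) = 0.
The prior-weighted likelihoods are 2/9 · 0 = 0, 1/9 · 1/28 = 1/252, 4/9 · 1/28 = 1/63, 2/9 · 0 = 0; these sum to 5/252.
Dividing through by the total gives posterior P(r = 1 | data) = 0, P(r = 2 | data) = 1/5, P(r = 6 | data) = 4/5, P(r = 7 | data) = 0.
The predictive probability is P(black next | data) = (0)(1/5) + (1)(4/5) = 4/5.

0.800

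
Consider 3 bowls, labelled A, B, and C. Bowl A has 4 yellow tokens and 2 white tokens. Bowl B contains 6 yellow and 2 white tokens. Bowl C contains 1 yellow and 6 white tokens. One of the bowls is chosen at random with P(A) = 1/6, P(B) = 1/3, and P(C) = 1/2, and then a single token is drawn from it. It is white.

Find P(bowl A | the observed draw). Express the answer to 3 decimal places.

Under each hypothesis, the probability of this draw is: P(data | bowl A) = (2/6) = 1/3; P(data | bowl B) = (2/8) = 1/4; P(data | bowl C) = (6/7) = 6/7.
Weighting by the prior gives 1/6 · 1/3 = 1/18, 1/3 · 1/4 = 1/12, 1/2 · 6/7 = 3/7; summing to 143/252.
So P(bowl A | data) = (1/18) / (143/252) = 14/143.

0.098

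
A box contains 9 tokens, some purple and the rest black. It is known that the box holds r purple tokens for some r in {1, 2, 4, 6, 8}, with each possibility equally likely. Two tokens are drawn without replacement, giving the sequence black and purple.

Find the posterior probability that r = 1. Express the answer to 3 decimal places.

0.118

Under each hypothesis, the probability of the observed sequence is: P(data | r = 1) = (8/9)(1/8) = 1/9; P(data | r = 2) = (7/9)(2/8) = 7/36; P(data | r = 4) = (5/9)(4/8) = 5/18; P(data | r = 6) = (3/9)(6/8) = 1/4; P(data | r = 8) = (1/9)(8/8) = 1/9.
Multiplying each by its prior: 1/5 · 1/9 = 1/45, 1/5 · 7/36 = 7/180, 1/5 · 5/18 = 1/18, 1/5 · 1/4 = 1/20, 1/5 · 1/9 = 1/45; summing to 17/90.
Hence P(r = 1 | data) = (1/45) / (17/90) = 2/17.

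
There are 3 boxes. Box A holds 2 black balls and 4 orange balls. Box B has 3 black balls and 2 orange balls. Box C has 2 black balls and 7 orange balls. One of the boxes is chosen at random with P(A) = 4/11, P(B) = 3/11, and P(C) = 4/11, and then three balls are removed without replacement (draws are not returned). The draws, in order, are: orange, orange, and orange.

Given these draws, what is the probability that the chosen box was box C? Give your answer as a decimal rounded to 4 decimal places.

Compute the likelihood of the observed sequence for each case: P(data | box A) = (4/6)(3/5)(2/4) = 1/5; P(data | box B) = (2/5)(1/4)(0/3) = 0; P(data | box C) = (7/9)(6/8)(5/7) = 5/12.
The prior-weighted likelihoods are 4/11 · 1/5 = 4/55, 3/11 · 0 = 0, 4/11 · 5/12 = 5/33; summing to 37/165.
Hence P(box C | data) = (5/33) / (37/165) = 25/37.

0.6757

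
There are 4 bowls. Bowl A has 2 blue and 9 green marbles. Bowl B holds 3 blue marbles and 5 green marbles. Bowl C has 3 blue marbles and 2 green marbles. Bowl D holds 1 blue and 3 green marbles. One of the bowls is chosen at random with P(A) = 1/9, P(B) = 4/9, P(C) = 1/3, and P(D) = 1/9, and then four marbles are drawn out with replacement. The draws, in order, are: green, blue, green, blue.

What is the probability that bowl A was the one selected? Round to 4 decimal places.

0.0492

Compute the likelihood of the observed sequence for each case: P(data | bowl A) = (9/11)(2/11)(9/11)(2/11) = 0.02213; P(data | bowl B) = (5/8)(3/8)(5/8)(3/8) = 0.054932; P(data | bowl C) = (2/5)(3/5)(2/5)(3/5) = 0.0576; P(data | bowl D) = (3/4)(1/4)(3/4)(1/4) = 0.035156.
Multiplying each by its prior: 1/9 · 0.02213 = 0.0024588, 4/9 · 0.054932 = 0.024414, 1/3 · 0.0576 = 0.0192, 1/9 · 0.035156 = 0.0039062; summing to 0.049979.
Therefore the posterior P(bowl A | data) = (0.0024588) / (0.049979) = 0.049197.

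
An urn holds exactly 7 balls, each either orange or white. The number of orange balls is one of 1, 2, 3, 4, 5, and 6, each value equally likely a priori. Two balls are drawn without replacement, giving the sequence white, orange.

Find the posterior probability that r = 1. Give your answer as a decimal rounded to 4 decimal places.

For each hypothesis, P(data | H) works out to: P(data | r = 1) = (6/7)(1/6) = 1/7; P(data | r = 2) = (5/7)(2/6) = 5/21; P(data | r = 3) = (4/7)(3/6) = 2/7; P(data | r = 4) = (3/7)(4/6) = 2/7; P(data | r = 5) = (2/7)(5/6) = 5/21; P(data | r = 6) = (1/7)(6/6) = 1/7.
The prior-weighted likelihoods are 1/6 · 1/7 = 1/42, 1/6 · 5/21 = 5/126, 1/6 · 2/7 = 1/21, 1/6 · 2/7 = 1/21, 1/6 · 5/21 = 5/126, 1/6 · 1/7 = 1/42; with total 2/9.
Hence P(r = 1 | data) = (1/42) / (2/9) = 3/28.

0.1071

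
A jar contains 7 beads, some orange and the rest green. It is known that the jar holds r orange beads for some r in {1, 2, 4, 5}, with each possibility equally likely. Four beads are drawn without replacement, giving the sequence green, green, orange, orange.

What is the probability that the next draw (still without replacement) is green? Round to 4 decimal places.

0.4211

Under each hypothesis, the probability of the observed sequence is: P(data | r = 1) = (6/7)(5/6)(1/5)(0/4) = 0; P(data | r = 2) = (5/7)(4/6)(2/5)(1/4) = 1/21; P(data | r = 4) = (3/7)(2/6)(4/5)(3/4) = 3/35; P(data | r = 5) = (2/7)(1/6)(5/5)(4/4) = 1/21.
Multiplying each by its prior: 1/4 · 0 = 0, 1/4 · 1/21 = 1/84, 1/4 · 3/35 = 3/140, 1/4 · 1/21 = 1/84; these sum to 19/420.
The posterior is then P(r = 1 | data) = 0, P(r = 2 | data) = 5/19, P(r = 4 | data) = 9/19, P(r = 5 | data) = 5/19.
Averaging over the posterior, P(green next | data) = (1)(5/19) + (1/3)(9/19) + (0)(5/19) = 8/19.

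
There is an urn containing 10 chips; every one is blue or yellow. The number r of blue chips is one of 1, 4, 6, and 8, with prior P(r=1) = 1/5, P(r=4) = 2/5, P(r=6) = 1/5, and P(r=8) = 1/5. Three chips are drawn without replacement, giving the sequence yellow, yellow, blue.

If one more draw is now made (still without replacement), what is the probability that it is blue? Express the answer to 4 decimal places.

0.4257

The likelihood of the observed sequence under each hypothesis: P(data | r = 1) = (9/10)(8/9)(1/8) = 1/10; P(data | r = 4) = (6/10)(5/9)(4/8) = 1/6; P(data | r = 6) = (4/10)(3/9)(6/8) = 1/10; P(data | r = 8) = (2/10)(1/9)(8/8) = 1/45.
Weighting by the prior gives 1/5 · 1/10 = 1/50, 2/5 · 1/6 = 1/15, 1/5 · 1/10 = 1/50, 1/5 · 1/45 = 1/225; these sum to 1/9.
Dividing through by the total gives posterior P(r = 1 | data) = 9/50, P(r = 4 | data) = 3/5, P(r = 6 | data) = 9/50, P(r = 8 | data) = 1/25.
Averaging over the posterior, P(blue next | data) = (0)(9/50) + (3/7)(3/5) + (5/7)(9/50) + (1)(1/25) = 149/350.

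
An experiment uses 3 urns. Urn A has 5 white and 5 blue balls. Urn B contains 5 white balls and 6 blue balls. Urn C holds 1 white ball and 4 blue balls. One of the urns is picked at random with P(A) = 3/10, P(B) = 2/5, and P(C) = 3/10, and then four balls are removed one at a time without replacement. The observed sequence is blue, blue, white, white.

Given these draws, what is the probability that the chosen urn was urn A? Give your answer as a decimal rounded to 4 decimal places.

0.4400

For each hypothesis, P(data | H) works out to: P(data | urn A) = (5/10)(4/9)(5/8)(4/7) = 5/63; P(data | urn B) = (6/11)(5/10)(5/9)(4/8) = 5/66; P(data | urn C) = (4/5)(3/4)(1/3)(0/2) = 0.
Weighting by the prior gives 3/10 · 5/63 = 1/42, 2/5 · 5/66 = 1/33, 3/10 · 0 = 0; summing to 25/462.
So P(urn A | data) = (1/42) / (25/462) = 11/25.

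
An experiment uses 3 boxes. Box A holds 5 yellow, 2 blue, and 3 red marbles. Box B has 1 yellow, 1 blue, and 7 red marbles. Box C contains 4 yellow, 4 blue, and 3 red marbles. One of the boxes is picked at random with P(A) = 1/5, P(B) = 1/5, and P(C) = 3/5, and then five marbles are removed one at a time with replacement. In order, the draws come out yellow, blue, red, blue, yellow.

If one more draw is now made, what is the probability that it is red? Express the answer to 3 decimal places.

0.281

Compute the likelihood of the observed sequence for each case: P(data | box A) = (5/10)(2/10)(3/10)(2/10)(5/10) = 0.003; P(data | box B) = (1/9)(1/9)(7/9)(1/9)(1/9) = 0.00011855; P(data | box C) = (4/11)(4/11)(3/11)(4/11)(4/11) = 0.0047687.
The prior-weighted likelihoods are 1/5 · 0.003 = 0.0006, 1/5 · 0.00011855 = 2.3709e-05, 3/5 · 0.0047687 = 0.0028612; these sum to 0.0034849.
The posterior is then P(box A | data) = 0.17217, P(box B | data) = 0.0068034, P(box C | data) = 0.82103.
The predictive probability is P(red next | data) = (3/10)(0.17217) + (7/9)(0.0068034) + (3/11)(0.82103) = 0.28086.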